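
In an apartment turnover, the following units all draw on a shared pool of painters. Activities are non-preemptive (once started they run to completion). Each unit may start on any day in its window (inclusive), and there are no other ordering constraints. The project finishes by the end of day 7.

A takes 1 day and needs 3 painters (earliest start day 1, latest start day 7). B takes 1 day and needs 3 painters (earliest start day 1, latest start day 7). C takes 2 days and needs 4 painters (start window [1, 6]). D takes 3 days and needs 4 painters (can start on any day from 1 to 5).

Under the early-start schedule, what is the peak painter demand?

Early-start schedule: A@1, B@1, C@1, D@1.
Load per day: day 1: 14, day 2: 8, day 3: 4, day 4: 0, day 5: 0, day 6: 0, day 7: 0.
Peak is 14.

14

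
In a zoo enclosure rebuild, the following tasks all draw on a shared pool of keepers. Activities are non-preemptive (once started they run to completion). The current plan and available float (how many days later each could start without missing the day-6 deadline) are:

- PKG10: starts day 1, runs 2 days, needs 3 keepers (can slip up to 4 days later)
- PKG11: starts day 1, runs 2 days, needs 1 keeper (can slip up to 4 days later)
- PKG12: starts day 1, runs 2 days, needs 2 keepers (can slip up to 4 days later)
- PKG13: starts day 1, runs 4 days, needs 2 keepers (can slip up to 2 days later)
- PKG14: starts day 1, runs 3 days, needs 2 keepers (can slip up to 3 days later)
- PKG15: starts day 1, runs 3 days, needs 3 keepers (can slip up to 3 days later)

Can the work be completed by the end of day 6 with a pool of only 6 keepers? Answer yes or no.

yes

Schedule PKG10@1, PKG11@3, PKG12@5, PKG13@3, PKG14@4, PKG15@1: d1:6  d2:6  d3:6  d4:5  d5:6  d6:6 — peak 6 ≤ 6.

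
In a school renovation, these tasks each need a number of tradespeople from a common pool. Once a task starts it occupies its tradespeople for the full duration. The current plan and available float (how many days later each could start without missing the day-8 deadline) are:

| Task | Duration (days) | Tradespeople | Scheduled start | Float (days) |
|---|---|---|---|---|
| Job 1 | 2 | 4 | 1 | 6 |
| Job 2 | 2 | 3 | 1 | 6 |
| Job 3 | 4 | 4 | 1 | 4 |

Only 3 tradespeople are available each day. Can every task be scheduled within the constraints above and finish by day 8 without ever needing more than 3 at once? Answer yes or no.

no

Total tradesperson-days = 30; over 8 days the average is 30/8 > 3, so some day must exceed 3.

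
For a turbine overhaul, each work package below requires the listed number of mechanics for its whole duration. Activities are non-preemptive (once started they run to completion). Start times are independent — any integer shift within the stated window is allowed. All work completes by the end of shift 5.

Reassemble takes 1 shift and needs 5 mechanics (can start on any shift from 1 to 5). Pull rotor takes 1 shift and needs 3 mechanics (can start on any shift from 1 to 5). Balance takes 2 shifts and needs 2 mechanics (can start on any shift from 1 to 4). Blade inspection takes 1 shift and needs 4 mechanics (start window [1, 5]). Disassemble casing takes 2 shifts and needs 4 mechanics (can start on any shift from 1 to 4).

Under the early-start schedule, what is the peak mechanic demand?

Early-start schedule: Reassemble@1, Pull rotor@1, Balance@1, Blade inspection@1, Disassemble casing@1.
Load per shift: shift 1: 18, shift 2: 6, shift 3: 0, shift 4: 0, shift 5: 0.
Peak is 18.

18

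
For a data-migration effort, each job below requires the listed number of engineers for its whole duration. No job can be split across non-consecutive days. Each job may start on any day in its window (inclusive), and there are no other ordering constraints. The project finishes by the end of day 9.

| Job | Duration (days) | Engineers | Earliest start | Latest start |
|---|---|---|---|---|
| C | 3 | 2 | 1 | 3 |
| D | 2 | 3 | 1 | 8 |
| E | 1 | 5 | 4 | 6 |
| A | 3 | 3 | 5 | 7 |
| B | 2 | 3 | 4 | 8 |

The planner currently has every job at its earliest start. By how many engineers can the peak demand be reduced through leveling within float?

3

Early-start peak: d1:5  d2:5  d3:2  d4:8  d5:6  d6:3  d7:3  d8:0  d9:0 ⇒ 8.
Leveled (C@1, D@1, E@4, A@5, B@8): d1:5  d2:5  d3:2  d4:5  d5:3  d6:3  d7:3  d8:3  d9:3 ⇒ 5.
Reduction 8 − 5 = 3.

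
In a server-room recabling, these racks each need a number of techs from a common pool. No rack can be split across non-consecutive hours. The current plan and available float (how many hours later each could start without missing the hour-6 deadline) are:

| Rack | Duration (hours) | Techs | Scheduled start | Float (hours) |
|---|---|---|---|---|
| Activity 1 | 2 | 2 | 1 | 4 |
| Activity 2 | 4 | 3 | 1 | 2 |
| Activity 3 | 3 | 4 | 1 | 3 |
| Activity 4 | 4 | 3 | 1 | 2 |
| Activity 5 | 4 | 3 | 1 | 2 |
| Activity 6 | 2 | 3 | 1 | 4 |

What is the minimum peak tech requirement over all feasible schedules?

13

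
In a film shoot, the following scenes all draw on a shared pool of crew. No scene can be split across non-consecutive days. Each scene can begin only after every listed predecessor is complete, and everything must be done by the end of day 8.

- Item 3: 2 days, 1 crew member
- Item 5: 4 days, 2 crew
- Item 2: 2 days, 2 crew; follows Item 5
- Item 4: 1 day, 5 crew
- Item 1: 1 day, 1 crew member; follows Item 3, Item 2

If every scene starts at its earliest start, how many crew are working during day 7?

1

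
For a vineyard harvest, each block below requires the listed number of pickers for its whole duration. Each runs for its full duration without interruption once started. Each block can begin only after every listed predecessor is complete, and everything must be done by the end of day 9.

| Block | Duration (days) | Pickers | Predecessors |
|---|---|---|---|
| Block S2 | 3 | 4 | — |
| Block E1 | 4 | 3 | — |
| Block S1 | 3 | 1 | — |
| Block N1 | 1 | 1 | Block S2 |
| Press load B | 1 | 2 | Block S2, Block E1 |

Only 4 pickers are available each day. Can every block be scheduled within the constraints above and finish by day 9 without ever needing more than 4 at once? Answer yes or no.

yes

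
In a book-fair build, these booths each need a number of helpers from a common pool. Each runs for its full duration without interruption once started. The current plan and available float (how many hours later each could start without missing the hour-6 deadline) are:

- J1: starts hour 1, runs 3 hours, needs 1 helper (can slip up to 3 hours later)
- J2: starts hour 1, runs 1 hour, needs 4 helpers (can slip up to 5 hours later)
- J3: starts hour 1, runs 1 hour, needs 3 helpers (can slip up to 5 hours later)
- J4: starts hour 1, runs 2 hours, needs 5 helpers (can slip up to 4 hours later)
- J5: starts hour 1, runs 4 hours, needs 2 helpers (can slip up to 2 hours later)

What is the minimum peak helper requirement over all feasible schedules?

6

Early-start (J1@1, J2@1, J3@1, J4@1, J5@1) gives peak 15: h1:15  h2:8  h3:3  h4:2  h5:0  h6:0.
Shift J2→4, J4→5.
Schedule J1@1, J2@4, J3@1, J4@5, J5@1: h1:6  h2:3  h3:3  h4:6  h5:5  h6:5 — peak 6.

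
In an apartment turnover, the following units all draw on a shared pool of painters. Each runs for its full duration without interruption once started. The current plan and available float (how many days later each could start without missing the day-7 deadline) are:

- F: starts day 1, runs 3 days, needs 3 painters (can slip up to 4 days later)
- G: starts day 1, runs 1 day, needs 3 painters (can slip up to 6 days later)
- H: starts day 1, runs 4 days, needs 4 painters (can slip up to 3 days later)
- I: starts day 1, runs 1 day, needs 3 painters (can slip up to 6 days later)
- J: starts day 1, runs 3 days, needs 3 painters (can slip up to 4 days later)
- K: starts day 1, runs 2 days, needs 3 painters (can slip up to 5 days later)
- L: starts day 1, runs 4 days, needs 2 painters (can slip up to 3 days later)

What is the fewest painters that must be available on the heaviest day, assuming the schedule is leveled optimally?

Early-start (F@1, G@1, H@1, I@1, J@1, K@1, L@1) gives peak 21: d1:21  d2:15  d3:12  d4:6  d5:0  d6:0  d7:0.
Shift H→2, J→4, K→6, L→2.
Schedule F@1, G@1, H@2, I@1, J@4, K@6, L@2: d1:9  d2:9  d3:9  d4:9  d5:9  d6:6  d7:3 — peak 9.

9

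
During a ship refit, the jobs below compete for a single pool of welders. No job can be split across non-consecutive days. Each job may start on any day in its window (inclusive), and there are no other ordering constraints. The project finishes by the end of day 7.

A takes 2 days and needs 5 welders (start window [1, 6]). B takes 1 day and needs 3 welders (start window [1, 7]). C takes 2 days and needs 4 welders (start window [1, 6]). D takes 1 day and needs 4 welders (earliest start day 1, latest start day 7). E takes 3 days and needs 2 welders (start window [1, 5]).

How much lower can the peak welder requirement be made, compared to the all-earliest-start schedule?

Early-start peak: d1:18  d2:11  d3:2  d4:0  d5:0  d6:0  d7:0 ⇒ 18.
Leveled (A@1, B@3, C@4, D@6, E@3): d1:5  d2:5  d3:5  d4:6  d5:6  d6:4  d7:0 ⇒ 6.
Reduction 18 − 6 = 12.

12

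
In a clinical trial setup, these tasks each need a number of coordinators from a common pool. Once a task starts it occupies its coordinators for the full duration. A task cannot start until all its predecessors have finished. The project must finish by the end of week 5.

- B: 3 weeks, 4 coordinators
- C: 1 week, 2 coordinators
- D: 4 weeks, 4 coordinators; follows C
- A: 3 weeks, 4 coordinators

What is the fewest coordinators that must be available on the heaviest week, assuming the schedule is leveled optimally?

12

Schedule B@1, C@1, D@2, A@1: w1:10  w2:12  w3:12  w4:4  w5:4 — peak 12.
No arrangement of the 9 feasible schedules does better.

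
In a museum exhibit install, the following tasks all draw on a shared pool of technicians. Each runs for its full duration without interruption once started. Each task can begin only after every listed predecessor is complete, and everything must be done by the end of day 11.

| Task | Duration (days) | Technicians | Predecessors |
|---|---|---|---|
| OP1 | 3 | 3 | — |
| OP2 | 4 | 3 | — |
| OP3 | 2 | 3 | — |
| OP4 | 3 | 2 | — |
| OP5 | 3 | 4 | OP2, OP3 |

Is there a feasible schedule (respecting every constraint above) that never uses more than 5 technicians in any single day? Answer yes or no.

The minimum achievable peak is 6; 5 < 6, so no feasible schedule stays within the cap.

no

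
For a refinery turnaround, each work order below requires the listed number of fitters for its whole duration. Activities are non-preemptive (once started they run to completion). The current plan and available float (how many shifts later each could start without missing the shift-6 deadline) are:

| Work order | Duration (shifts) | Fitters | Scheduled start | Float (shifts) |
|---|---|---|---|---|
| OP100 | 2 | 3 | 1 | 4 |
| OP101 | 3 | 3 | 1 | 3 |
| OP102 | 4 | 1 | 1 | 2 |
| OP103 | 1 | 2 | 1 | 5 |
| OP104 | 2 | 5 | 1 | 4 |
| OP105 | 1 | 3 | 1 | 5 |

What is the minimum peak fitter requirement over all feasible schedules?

Early-start (OP100@1, OP101@1, OP102@1, OP103@1, OP104@1, OP105@1) gives peak 17: s1:17  s2:12  s3:4  s4:1  s5:0  s6:0.
Shift OP102→3, OP103→3, OP104→4, OP105→6.
Schedule OP100@1, OP101@1, OP102@3, OP103@3, OP104@4, OP105@6: s1:6  s2:6  s3:6  s4:6  s5:6  s6:4 — peak 6.
Total fitter-shifts = 34 over 6 shifts ⇒ peak ≥ ⌈34/6⌉ = 6, so 6 is optimal.

6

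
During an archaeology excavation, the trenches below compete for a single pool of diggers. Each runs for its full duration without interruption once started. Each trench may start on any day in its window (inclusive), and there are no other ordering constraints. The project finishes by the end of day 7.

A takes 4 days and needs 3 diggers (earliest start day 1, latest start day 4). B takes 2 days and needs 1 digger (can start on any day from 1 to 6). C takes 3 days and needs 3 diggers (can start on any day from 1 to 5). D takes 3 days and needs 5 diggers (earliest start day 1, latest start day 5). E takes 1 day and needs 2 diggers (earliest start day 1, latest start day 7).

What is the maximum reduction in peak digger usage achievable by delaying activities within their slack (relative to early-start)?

Early-start peak: d1:14  d2:12  d3:11  d4:3  d5:0  d6:0  d7:0 ⇒ 14.
Leveled (A@1, B@4, C@1, D@5, E@4): d1:6  d2:6  d3:6  d4:6  d5:6  d6:5  d7:5 ⇒ 6.
Reduction 14 − 6 = 8.

8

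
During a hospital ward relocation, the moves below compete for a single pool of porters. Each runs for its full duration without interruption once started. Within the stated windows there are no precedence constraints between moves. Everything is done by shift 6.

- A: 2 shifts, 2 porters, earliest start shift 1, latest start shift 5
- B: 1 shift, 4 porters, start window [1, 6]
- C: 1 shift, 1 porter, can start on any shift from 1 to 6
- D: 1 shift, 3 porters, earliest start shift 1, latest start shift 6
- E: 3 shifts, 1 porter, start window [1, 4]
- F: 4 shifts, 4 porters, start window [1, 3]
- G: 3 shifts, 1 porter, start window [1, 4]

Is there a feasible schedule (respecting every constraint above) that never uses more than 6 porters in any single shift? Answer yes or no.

Schedule A@1, B@1, C@2, D@2, E@3, F@3, G@3: s1:6  s2:6  s3:6  s4:6  s5:6  s6:4 — peak 6 ≤ 6.

yes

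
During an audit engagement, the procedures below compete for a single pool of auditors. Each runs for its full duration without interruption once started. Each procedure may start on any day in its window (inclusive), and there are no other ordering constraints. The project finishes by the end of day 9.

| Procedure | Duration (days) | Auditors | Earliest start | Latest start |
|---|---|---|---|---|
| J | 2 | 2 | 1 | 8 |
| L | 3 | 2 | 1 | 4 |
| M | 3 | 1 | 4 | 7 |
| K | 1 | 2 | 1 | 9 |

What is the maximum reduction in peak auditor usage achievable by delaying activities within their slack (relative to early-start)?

Early-start peak: d1:6  d2:4  d3:2  d4:1  d5:1  d6:1  d7:0  d8:0  d9:0 ⇒ 6.
Leveled (J@1, L@3, M@6, K@9): d1:2  d2:2  d3:2  d4:2  d5:2  d6:1  d7:1  d8:1  d9:2 ⇒ 2.
Reduction 6 − 2 = 4.

4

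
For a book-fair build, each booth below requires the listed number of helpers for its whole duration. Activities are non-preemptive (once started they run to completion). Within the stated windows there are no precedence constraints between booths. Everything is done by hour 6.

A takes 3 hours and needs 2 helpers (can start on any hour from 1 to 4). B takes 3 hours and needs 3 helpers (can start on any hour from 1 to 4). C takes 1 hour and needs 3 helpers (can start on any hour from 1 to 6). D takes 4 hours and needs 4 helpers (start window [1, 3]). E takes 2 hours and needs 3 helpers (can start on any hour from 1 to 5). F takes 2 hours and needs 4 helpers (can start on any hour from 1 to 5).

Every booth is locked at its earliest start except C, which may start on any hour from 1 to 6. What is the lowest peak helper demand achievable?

C@1: h1:19  h2:16  h3:9  h4:4  h5:0  h6:0 → peak 19
C@2: h1:16  h2:19  h3:9  h4:4  h5:0  h6:0 → peak 19
C@3: h1:16  h2:16  h3:12  h4:4  h5:0  h6:0 → peak 16
C@4: h1:16  h2:16  h3:9  h4:7  h5:0  h6:0 → peak 16
C@5: h1:16  h2:16  h3:9  h4:4  h5:3  h6:0 → peak 16
C@6: h1:16  h2:16  h3:9  h4:4  h5:0  h6:3 → peak 16
Best is C@3, peak 16.

16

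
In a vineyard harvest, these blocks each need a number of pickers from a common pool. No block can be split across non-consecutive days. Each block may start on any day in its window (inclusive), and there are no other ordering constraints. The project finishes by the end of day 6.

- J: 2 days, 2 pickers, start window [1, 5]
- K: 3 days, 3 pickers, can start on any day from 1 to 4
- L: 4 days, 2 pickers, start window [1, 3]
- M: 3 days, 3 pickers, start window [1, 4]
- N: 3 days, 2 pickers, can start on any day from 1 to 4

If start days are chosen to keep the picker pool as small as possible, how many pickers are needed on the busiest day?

7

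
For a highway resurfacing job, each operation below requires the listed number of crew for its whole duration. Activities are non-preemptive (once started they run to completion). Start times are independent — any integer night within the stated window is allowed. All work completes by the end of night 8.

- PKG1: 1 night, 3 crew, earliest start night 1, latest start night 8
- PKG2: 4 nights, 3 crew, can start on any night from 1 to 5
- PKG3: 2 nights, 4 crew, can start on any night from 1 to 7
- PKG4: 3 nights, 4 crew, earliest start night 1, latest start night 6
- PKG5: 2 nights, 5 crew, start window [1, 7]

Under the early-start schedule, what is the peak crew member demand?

Early-start schedule: PKG1@1, PKG2@1, PKG3@1, PKG4@1, PKG5@1.
Load per night: night 1: 19, night 2: 16, night 3: 7, night 4: 3, night 5: 0, night 6: 0, night 7: 0, night 8: 0.
Peak is 19.

19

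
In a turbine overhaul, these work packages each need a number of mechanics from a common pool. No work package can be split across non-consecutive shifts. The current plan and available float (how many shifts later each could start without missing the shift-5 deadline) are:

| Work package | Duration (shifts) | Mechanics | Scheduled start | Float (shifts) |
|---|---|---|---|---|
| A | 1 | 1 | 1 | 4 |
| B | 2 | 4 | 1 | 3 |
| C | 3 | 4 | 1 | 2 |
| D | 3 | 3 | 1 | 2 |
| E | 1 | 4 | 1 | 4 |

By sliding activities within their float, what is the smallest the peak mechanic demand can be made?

Early-start (A@1, B@1, C@1, D@1, E@1) gives peak 16: s1:16  s2:11  s3:7  s4:0  s5:0.
Shift C→2, D→3, E→5.
Schedule A@1, B@1, C@2, D@3, E@5: s1:5  s2:8  s3:7  s4:7  s5:7 — peak 8.

8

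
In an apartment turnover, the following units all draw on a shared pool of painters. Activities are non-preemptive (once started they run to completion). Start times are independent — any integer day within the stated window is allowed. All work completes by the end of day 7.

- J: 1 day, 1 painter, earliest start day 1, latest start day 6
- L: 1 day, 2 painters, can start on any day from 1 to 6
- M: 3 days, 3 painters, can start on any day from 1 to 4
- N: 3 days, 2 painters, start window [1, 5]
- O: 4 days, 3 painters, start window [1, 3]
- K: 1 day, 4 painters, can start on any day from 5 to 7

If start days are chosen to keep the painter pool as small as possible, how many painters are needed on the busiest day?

6

Early-start (J@1, L@1, M@1, N@1, O@1, K@5) gives peak 11: d1:11  d2:8  d3:8  d4:3  d5:4  d6:0  d7:0.
Shift N→4, O→2, K→6.
Schedule J@1, L@1, M@1, N@4, O@2, K@6: d1:6  d2:6  d3:6  d4:5  d5:5  d6:6  d7:0 — peak 6.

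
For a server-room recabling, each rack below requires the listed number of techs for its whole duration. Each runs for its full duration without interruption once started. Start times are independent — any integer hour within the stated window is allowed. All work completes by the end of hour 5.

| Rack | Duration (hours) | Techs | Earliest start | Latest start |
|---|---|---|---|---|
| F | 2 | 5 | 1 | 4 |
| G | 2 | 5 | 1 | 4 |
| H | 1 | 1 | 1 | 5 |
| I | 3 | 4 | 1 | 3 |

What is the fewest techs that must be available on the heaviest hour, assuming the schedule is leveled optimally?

9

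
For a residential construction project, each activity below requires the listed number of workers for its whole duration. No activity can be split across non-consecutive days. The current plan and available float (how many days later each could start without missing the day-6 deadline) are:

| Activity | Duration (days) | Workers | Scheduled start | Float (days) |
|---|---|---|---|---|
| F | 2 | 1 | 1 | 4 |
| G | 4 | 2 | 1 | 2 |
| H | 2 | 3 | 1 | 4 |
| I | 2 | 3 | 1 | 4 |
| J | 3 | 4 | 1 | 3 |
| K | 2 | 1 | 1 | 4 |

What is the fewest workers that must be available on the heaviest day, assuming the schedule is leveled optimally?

Early-start (F@1, G@1, H@1, I@1, J@1, K@1) gives peak 14: d1:14  d2:14  d3:6  d4:2  d5:0  d6:0.
Shift I→5, J→3.
Schedule F@1, G@1, H@1, I@5, J@3, K@1: d1:7  d2:7  d3:6  d4:6  d5:7  d6:3 — peak 7.

7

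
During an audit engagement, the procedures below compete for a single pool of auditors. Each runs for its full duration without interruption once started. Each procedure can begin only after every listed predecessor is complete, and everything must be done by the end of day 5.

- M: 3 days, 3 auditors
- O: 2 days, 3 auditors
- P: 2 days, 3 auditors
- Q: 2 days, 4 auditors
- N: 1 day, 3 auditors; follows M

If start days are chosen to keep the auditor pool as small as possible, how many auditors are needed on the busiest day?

Early-start (M@1, O@1, P@1, Q@1, N@4) gives peak 13: d1:13  d2:13  d3:3  d4:3  d5:0.
Shift P→3, Q→4, N→5.
Schedule M@1, O@1, P@3, Q@4, N@5: d1:6  d2:6  d3:6  d4:7  d5:7 — peak 7.
Total auditor-days = 32 over 5 days ⇒ peak ≥ ⌈32/5⌉ = 7, so 7 is optimal.

7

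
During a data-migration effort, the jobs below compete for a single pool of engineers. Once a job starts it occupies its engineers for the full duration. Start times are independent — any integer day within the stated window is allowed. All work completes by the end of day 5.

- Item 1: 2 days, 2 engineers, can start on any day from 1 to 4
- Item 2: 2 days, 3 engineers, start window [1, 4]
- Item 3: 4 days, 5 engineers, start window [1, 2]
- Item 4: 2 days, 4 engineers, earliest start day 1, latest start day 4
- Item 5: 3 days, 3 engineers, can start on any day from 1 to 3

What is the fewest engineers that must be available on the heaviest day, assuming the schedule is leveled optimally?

Early-start (Item 1@1, Item 2@1, Item 3@1, Item 4@1, Item 5@1) gives peak 17: d1:17  d2:17  d3:8  d4:5  d5:0.
Shift Item 2→3, Item 5→3.
Schedule Item 1@1, Item 2@3, Item 3@1, Item 4@1, Item 5@3: d1:11  d2:11  d3:11  d4:11  d5:3 — peak 11.

11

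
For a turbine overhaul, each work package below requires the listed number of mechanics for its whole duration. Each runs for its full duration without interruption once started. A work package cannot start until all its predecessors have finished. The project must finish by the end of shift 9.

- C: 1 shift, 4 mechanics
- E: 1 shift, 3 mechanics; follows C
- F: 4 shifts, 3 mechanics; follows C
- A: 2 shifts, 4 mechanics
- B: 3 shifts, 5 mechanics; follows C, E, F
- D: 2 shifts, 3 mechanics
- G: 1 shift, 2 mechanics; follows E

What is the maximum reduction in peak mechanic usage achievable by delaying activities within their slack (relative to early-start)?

Early-start peak: s1:11  s2:13  s3:5  s4:3  s5:3  s6:5  s7:5  s8:5  s9:0 ⇒ 13.
Leveled (C@1, E@2, F@2, A@3, B@7, D@5, G@6): s1:4  s2:6  s3:7  s4:7  s5:6  s6:5  s7:5  s8:5  s9:5 ⇒ 7.
Reduction 13 − 7 = 6.

6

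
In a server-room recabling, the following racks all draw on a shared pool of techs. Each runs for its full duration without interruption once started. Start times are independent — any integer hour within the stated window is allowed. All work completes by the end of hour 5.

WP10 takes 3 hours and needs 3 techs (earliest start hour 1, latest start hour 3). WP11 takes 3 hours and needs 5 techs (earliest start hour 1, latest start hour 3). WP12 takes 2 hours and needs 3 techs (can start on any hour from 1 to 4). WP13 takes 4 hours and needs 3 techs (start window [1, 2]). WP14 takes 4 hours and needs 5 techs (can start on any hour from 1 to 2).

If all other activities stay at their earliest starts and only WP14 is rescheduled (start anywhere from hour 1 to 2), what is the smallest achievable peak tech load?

WP14@1: h1:19  h2:19  h3:16  h4:8  h5:0 → peak 19
WP14@2: h1:14  h2:19  h3:16  h4:8  h5:5 → peak 19
Best is WP14@1, peak 19.

19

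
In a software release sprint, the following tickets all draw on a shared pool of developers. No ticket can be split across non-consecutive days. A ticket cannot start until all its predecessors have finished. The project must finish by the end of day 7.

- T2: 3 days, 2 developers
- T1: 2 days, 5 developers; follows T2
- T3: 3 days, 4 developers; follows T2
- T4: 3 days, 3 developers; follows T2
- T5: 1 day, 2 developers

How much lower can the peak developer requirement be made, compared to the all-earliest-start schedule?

0

Early-start peak: d1:4  d2:2  d3:2  d4:12  d5:12  d6:7  d7:0 ⇒ 12.
Leveled (T2@1, T1@4, T3@4, T4@4, T5@1): d1:4  d2:2  d3:2  d4:12  d5:12  d6:7  d7:0 ⇒ 12.
Reduction 12 − 12 = 0.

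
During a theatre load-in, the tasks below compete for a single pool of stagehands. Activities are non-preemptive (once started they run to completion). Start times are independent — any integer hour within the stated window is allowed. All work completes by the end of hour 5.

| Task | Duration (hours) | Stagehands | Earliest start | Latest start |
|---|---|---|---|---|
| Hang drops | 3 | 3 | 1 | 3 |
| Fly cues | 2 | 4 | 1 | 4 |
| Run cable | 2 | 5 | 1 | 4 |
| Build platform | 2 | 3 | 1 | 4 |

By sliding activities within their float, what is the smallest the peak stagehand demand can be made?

Early-start (Hang drops@1, Fly cues@1, Run cable@1, Build platform@1) gives peak 15: h1:15  h2:15  h3:3  h4:0  h5:0.
Shift Run cable→3, Build platform→4.
Schedule Hang drops@1, Fly cues@1, Run cable@3, Build platform@4: h1:7  h2:7  h3:8  h4:8  h5:3 — peak 8.

8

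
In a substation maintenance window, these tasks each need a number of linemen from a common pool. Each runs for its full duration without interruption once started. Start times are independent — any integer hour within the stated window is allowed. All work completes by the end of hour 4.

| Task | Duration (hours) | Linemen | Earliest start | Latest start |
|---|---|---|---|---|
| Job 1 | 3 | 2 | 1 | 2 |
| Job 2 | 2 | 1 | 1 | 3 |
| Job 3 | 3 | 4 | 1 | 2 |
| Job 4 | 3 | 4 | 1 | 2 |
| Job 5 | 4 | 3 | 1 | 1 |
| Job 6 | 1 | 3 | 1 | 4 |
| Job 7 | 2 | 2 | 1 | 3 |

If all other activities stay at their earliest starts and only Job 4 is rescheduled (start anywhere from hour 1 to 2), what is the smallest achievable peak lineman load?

Job 4@1: h1:19  h2:16  h3:13  h4:3 → peak 19
Job 4@2: h1:15  h2:16  h3:13  h4:7 → peak 16
Best is Job 4@2, peak 16.

16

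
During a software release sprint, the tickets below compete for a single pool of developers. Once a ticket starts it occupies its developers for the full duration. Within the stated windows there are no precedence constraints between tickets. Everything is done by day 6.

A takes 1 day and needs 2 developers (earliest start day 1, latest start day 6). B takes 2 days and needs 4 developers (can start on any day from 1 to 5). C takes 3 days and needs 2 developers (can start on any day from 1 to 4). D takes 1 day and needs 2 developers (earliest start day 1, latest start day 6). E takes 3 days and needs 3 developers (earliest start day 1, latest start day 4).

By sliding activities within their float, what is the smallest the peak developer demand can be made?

Early-start (A@1, B@1, C@1, D@1, E@1) gives peak 13: d1:13  d2:9  d3:5  d4:0  d5:0  d6:0.
Shift B→2, C→4, E→4.
Schedule A@1, B@2, C@4, D@1, E@4: d1:4  d2:4  d3:4  d4:5  d5:5  d6:5 — peak 5.
Total developer-days = 27 over 6 days ⇒ peak ≥ ⌈27/6⌉ = 5, so 5 is optimal.

5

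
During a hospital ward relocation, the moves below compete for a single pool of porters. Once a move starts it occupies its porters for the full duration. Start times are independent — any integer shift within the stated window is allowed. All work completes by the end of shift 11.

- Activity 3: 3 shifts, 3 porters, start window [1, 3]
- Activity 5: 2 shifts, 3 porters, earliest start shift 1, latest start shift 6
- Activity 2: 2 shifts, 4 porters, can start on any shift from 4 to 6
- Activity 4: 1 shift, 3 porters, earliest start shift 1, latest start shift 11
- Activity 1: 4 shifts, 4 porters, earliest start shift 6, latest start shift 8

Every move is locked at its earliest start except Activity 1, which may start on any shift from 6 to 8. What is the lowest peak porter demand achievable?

9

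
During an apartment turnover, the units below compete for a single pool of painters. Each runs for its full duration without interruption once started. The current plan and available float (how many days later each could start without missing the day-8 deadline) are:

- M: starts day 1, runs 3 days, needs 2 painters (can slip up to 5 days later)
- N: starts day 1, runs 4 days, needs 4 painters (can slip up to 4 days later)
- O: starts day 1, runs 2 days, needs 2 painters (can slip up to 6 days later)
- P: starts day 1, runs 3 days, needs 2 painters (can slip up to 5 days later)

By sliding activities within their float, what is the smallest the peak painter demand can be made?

Early-start (M@1, N@1, O@1, P@1) gives peak 10: d1:10  d2:10  d3:8  d4:4  d5:0  d6:0  d7:0  d8:0.
Shift O→4, P→5.
Schedule M@1, N@1, O@4, P@5: d1:6  d2:6  d3:6  d4:6  d5:4  d6:2  d7:2  d8:0 — peak 6.

6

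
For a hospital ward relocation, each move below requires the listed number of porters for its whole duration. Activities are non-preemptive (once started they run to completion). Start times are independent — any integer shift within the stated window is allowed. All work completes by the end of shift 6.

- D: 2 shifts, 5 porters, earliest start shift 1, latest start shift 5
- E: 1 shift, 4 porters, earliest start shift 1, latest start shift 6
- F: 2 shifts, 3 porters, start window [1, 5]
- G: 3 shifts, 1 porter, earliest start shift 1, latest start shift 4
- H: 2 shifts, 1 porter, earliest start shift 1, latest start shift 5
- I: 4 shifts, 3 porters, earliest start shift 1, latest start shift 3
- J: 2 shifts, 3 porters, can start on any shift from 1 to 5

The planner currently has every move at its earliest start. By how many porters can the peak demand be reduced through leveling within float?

Early-start peak: s1:20  s2:16  s3:4  s4:3  s5:0  s6:0 ⇒ 20.
Leveled (D@1, E@3, F@1, G@3, H@4, I@3, J@4): s1:8  s2:8  s3:8  s4:8  s5:8  s6:3 ⇒ 8.
Reduction 20 − 8 = 12.

12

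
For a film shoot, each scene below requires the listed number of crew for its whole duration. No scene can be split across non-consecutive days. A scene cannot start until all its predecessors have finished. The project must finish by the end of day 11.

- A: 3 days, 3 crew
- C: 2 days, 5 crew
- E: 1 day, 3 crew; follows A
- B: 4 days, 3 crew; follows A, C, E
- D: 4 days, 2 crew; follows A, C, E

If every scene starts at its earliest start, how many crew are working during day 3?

3

At early start, day 3 has: A.
Demand: 3 = 3.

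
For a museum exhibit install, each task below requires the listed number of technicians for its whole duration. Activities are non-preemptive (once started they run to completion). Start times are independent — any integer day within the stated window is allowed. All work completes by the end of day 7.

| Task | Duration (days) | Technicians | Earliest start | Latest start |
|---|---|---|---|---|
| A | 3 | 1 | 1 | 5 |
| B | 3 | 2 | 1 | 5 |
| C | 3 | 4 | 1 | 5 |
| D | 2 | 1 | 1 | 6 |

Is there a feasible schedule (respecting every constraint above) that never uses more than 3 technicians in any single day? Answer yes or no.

no

Total technician-days = 23; over 7 days the average is 23/7 > 3, so some day must exceed 3.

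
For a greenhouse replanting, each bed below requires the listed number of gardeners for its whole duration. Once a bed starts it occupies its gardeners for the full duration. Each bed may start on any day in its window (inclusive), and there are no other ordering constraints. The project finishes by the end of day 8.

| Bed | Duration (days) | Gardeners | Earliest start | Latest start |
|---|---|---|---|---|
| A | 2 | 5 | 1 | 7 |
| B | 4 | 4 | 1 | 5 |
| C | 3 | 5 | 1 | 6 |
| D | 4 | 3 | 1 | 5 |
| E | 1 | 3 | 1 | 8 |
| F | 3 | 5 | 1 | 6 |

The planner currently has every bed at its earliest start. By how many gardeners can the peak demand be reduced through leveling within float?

14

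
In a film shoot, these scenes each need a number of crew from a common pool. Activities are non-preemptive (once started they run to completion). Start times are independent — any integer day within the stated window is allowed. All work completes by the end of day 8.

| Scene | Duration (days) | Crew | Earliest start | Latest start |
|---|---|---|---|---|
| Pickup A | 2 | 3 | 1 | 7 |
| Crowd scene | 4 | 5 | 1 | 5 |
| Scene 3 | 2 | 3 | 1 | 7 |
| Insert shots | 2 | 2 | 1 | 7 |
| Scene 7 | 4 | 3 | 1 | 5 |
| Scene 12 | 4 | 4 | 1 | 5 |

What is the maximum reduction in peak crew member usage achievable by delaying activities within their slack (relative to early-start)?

Early-start peak: d1:20  d2:20  d3:12  d4:12  d5:0  d6:0  d7:0  d8:0 ⇒ 20.
Leveled (Pickup A@1, Crowd scene@1, Scene 3@3, Insert shots@5, Scene 7@5, Scene 12@5): d1:8  d2:8  d3:8  d4:8  d5:9  d6:9  d7:7  d8:7 ⇒ 9.
Reduction 20 − 9 = 11.

11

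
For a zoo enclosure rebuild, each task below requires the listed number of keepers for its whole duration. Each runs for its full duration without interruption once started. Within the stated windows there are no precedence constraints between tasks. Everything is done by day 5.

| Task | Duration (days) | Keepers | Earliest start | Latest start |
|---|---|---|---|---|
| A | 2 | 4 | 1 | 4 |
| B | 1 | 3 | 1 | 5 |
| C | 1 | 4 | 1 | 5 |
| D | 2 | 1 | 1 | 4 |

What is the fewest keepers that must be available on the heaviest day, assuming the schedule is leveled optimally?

Early-start (A@1, B@1, C@1, D@1) gives peak 12: d1:12  d2:5  d3:0  d4:0  d5:0.
Shift B→3, C→5, D→3.
Schedule A@1, B@3, C@5, D@3: d1:4  d2:4  d3:4  d4:1  d5:4 — peak 4.
Total keeper-days = 17 over 5 days ⇒ peak ≥ ⌈17/5⌉ = 4, so 4 is optimal.

4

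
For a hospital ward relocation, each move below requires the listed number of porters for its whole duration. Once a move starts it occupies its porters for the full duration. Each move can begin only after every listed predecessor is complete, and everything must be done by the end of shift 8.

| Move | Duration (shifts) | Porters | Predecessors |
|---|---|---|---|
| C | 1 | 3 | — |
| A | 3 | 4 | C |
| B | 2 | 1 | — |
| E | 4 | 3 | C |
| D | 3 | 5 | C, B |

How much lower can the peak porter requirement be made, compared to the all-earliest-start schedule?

Early-start peak: s1:4  s2:8  s3:12  s4:12  s5:8  s6:0  s7:0  s8:0 ⇒ 12.
Leveled (C@1, A@3, B@1, E@2, D@6): s1:4  s2:4  s3:7  s4:7  s5:7  s6:5  s7:5  s8:5 ⇒ 7.
Reduction 12 − 7 = 5.

5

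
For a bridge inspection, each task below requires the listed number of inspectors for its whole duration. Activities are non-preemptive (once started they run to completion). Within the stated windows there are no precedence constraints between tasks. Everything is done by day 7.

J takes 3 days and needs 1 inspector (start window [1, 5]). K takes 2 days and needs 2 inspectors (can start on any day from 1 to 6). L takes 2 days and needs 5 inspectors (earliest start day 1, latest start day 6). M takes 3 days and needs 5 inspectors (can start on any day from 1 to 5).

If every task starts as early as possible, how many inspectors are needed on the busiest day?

13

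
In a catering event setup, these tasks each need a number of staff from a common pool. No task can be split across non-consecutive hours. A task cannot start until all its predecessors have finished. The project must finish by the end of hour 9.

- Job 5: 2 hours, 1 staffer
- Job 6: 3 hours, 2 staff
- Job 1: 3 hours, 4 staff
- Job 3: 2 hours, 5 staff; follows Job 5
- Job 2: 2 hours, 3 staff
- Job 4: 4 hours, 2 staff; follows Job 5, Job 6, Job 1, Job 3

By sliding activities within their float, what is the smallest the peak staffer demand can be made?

7

Early-start (Job 5@1, Job 6@1, Job 1@1, Job 3@3, Job 2@1, Job 4@5) gives peak 11: h1:10  h2:10  h3:11  h4:5  h5:2  h6:2  h7:2  h8:2  h9:0.
Shift Job 3→4, Job 2→6, Job 4→6.
Schedule Job 5@1, Job 6@1, Job 1@1, Job 3@4, Job 2@6, Job 4@6: h1:7  h2:7  h3:6  h4:5  h5:5  h6:5  h7:5  h8:2  h9:2 — peak 7.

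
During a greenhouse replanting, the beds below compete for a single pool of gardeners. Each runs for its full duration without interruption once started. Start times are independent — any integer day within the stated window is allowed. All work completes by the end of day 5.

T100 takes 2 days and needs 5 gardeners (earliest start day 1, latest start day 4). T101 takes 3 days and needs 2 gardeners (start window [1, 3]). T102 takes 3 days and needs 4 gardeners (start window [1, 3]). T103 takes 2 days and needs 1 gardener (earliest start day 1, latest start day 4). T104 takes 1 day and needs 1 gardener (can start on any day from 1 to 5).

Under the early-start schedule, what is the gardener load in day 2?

At early start, day 2 has: T100, T101, T102, T103.
Demand: 5 + 2 + 4 + 1 = 12.

12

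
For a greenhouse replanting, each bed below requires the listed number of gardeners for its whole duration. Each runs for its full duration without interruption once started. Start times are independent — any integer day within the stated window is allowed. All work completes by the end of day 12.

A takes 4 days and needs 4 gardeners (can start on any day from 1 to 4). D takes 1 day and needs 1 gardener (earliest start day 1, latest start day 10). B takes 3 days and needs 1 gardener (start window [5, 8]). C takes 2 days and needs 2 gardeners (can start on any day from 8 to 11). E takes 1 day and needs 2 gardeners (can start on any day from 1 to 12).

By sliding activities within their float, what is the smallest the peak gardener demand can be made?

4

Early-start (A@1, D@1, B@5, C@8, E@1) gives peak 7: d1:7  d2:4  d3:4  d4:4  d5:1  d6:1  d7:1  d8:2  d9:2  d10:0  d11:0  d12:0.
Shift D→5, E→5.
Schedule A@1, D@5, B@5, C@8, E@5: d1:4  d2:4  d3:4  d4:4  d5:4  d6:1  d7:1  d8:2  d9:2  d10:0  d11:0  d12:0 — peak 4.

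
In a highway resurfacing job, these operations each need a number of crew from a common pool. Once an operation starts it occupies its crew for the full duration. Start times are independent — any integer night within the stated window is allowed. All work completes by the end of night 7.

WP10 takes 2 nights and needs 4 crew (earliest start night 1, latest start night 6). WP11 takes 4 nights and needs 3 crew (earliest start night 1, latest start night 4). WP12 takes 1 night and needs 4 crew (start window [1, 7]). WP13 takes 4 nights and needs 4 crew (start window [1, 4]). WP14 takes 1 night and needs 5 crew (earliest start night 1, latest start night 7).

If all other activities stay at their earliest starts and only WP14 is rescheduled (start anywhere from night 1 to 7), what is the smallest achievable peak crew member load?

15

WP14@1: n1:20  n2:11  n3:7  n4:7  n5:0  n6:0  n7:0 → peak 20
WP14@2: n1:15  n2:16  n3:7  n4:7  n5:0  n6:0  n7:0 → peak 16
WP14@3: n1:15  n2:11  n3:12  n4:7  n5:0  n6:0  n7:0 → peak 15
WP14@4: n1:15  n2:11  n3:7  n4:12  n5:0  n6:0  n7:0 → peak 15
WP14@5: n1:15  n2:11  n3:7  n4:7  n5:5  n6:0  n7:0 → peak 15
WP14@6: n1:15  n2:11  n3:7  n4:7  n5:0  n6:5  n7:0 → peak 15
WP14@7: n1:15  n2:11  n3:7  n4:7  n5:0  n6:0  n7:5 → peak 15
Best is WP14@3, peak 15.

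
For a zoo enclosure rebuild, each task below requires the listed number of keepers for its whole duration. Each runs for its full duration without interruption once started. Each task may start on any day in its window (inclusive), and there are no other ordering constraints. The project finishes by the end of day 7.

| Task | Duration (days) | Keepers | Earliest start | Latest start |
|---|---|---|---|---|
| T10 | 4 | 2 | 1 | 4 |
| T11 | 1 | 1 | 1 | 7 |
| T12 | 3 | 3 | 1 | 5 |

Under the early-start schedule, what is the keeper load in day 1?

6

At early start, day 1 has: T10, T11, T12.
Demand: 2 + 1 + 3 = 6.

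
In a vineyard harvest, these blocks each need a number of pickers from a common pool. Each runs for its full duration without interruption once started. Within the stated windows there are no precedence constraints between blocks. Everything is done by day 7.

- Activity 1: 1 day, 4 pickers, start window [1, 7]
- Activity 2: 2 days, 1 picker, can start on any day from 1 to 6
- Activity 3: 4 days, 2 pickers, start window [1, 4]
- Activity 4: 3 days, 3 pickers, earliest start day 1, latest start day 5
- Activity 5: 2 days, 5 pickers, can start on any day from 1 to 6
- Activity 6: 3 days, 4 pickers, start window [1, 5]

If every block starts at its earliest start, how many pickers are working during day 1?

19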